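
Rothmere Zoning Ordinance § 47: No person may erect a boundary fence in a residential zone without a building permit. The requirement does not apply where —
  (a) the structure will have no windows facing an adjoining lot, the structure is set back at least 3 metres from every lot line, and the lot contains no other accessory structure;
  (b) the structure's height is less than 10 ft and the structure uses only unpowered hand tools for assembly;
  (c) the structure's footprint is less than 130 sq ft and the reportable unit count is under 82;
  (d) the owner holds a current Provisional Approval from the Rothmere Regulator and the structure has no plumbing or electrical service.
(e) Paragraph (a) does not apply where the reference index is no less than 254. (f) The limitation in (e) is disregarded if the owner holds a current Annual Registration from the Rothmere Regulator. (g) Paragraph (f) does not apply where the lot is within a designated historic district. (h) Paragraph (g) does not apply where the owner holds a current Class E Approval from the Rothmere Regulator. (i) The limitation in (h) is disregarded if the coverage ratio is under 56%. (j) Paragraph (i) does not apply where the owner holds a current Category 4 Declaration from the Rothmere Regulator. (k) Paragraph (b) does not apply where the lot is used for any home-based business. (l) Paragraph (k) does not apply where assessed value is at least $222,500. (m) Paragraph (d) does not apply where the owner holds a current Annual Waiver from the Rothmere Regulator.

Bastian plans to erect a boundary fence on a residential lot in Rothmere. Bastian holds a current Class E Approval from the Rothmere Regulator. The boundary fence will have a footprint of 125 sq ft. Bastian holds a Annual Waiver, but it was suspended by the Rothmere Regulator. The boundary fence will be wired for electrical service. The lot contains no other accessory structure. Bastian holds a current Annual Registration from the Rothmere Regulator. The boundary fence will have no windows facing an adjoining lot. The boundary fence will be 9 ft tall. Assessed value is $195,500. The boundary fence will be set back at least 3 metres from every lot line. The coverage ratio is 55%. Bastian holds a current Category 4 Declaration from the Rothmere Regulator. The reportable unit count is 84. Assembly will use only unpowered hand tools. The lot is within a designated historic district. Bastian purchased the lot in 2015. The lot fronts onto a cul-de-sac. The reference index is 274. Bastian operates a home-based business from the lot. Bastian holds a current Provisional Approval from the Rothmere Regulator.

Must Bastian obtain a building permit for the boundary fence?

No — exception (a) applies; Bastian does not need a building permit.

Exception (a) is satisfied on its face — no windows face an adjoining lot; the setback is at least 3 m on every side; the lot has no other accessory structure. Under paragraphs (e)–(j): (e) operates (the reference index is 274, meeting the 254 threshold), but is displaced by (f): (f) applies — a current Annual Registration is held. (g) is engaged (the lot is in a historic district), but is set aside by (h): (h) operates against (g): a current Class E Approval is held. (i) applies (the coverage ratio is 55%, under the 56% limit), but is set aside by (j): (j) operates against (i): a current Category 4 Declaration is held. (a) remains available.
Exception (b)'s conditions are all satisfied: the structure's height is 9 ft, less than the 10 ft limit; assembly uses only hand tools. Turning to paragraphs (k)–(l): (k) is engaged — a home-based business operates on the lot. (l), which would lift (k), is not engaged — assessed value is $195,500, short of $222,500. (b) is therefore removed.
Exception (c) requires that the reportable unit count is under 82; but the reportable unit count is 84, not under 82, so (c) is unavailable.
Exception (d) requires that the structure has no plumbing or electrical service; but electrical service is planned, so (d) is unavailable.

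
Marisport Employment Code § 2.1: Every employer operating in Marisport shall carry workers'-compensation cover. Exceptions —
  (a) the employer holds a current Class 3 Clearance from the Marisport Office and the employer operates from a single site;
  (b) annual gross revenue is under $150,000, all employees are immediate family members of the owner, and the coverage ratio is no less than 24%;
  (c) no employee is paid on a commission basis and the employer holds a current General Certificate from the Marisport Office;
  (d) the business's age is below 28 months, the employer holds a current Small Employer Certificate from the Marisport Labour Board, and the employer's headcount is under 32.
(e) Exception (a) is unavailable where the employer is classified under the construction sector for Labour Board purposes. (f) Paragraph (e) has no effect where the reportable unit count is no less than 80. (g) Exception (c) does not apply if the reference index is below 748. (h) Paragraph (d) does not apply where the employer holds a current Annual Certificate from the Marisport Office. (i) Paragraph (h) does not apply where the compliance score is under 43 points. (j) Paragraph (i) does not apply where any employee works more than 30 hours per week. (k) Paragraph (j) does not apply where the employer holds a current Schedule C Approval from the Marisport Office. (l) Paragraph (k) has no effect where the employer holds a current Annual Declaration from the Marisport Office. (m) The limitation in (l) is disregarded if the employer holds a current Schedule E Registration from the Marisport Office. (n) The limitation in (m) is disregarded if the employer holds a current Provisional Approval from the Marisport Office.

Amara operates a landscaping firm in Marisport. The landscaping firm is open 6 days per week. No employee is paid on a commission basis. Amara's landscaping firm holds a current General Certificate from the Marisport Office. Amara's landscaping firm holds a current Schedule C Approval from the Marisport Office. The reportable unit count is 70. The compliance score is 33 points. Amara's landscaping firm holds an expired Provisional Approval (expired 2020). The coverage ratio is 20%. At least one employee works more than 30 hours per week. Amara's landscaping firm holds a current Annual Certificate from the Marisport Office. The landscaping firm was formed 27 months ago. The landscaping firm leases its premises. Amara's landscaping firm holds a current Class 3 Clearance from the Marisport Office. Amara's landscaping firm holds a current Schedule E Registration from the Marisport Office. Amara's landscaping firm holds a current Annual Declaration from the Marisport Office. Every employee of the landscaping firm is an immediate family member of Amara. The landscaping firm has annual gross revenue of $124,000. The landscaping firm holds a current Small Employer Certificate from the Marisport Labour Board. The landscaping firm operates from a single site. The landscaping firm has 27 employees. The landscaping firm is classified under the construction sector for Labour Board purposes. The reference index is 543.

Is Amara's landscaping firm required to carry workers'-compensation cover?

No — exception (d) applies; Amara's landscaping firm is not required to carry workers'-compensation cover.

Exception (a): a current Class 3 Clearance is held; the employer operates from a single site — every condition holds. However, paragraphs (e)–(f) must be considered: (e) is engaged — the landscaping firm is classified under the construction sector. (f) is not engaged (the reportable unit count is 70, short of 80), so (e) stands. So (a) is unavailable.
Exception (b) does not apply: the coverage ratio is 20%, short of 24%.
Exception (c)'s conditions are all satisfied: no employee is paid on commission; a current General Certificate is held. But: (g) applies — the reference index is 543, below the 748 limit. So (c) is unavailable.
Exception (d) is satisfied on its face — the business's age is 27 months, below the 28 months limit; a current Small Employer Certificate is held; the employer's headcount is 27, under the 32 limit. Applying paragraphs (h)–(n): (h) would limit (d) — a current Annual Certificate is held — but (i) sets (h) aside: (i) operates against (h): the compliance score is 33 points, under the 43 points limit. (j) is engaged (at least one employee exceeds 30 hours/week), but is set aside by (k): (k) applies — a current Schedule C Approval is held. (l) would limit (k) — a current Annual Declaration is held — but (m) sets (l) aside: (m) operates — a current Schedule E Registration is held. (n) is not engaged (the Provisional Approval is not current), so (m) stands. So (d) applies.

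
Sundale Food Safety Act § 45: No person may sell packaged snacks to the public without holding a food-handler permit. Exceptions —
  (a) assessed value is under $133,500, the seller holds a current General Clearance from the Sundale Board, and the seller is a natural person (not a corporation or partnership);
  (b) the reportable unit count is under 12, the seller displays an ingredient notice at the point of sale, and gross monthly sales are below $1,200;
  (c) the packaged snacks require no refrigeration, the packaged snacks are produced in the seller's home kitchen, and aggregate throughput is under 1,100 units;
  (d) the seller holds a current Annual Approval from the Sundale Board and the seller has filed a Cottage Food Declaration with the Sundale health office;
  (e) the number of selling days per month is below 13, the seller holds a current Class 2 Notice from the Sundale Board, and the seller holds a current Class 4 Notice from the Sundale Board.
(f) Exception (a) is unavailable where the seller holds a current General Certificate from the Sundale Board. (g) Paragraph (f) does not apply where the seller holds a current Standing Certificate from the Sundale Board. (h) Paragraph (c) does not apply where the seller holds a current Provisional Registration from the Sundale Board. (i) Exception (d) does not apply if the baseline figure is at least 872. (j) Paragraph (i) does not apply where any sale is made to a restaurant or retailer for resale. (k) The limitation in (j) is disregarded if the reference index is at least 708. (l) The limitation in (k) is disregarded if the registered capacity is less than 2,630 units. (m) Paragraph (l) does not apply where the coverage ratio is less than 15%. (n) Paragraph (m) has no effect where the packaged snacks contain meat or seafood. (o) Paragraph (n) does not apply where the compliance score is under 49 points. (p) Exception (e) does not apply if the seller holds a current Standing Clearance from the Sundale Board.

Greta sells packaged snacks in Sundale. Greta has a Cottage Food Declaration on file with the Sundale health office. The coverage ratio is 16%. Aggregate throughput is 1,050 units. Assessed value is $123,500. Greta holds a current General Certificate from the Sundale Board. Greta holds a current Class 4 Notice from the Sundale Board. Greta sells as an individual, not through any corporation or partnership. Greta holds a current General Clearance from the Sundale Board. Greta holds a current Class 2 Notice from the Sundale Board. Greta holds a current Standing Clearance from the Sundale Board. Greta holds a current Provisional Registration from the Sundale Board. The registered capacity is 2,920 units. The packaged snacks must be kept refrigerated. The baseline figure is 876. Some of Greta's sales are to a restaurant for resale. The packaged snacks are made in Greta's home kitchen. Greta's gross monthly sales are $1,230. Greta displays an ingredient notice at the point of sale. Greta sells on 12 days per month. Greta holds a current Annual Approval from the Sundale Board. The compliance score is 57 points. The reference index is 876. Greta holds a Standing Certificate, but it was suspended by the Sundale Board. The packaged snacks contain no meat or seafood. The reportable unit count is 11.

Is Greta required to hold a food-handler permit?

Exception (a)'s conditions are all satisfied: assessed value is $123,500, under the $133,500 limit; a current General Clearance is held; the seller is a natural person. Turning to paragraphs (f)–(g): (f) operates against (a): a current General Certificate is held. (g), which would lift (f), does not operate here — no current Standing Certificate is held. So (a) is unavailable.
Exception (b) does not apply: gross monthly sales are $1,230, not below $1,200.
Exception (c) fails — the packaged snacks require refrigeration.
All of (d)'s requirements are met (a current Annual Approval is held; a Cottage Food Declaration is on file). But: (i) operates against (d): the baseline figure is 876, meeting the 872 threshold. (j) would limit (i) — some sales are to a restaurant for resale — but (k) sets (j) aside: (k) operates against (j): the reference index is 876, meeting the 708 threshold. (l) is inapplicable (the registered capacity is 2,920 units, not less than 2,630 units), so (k) stands. So (d) is unavailable.
Exception (e): the number of selling days per month is 12, below the 13 limit; a current Class 2 Notice is held; a current Class 4 Notice is held — every condition holds. However, paragraph (p) must be considered: (p) operates against (e): a current Standing Clearance is held. Exception (e) does not apply.
Every exception is unavailable, so the rule governs.

Yes — Greta must hold a food-handler permit.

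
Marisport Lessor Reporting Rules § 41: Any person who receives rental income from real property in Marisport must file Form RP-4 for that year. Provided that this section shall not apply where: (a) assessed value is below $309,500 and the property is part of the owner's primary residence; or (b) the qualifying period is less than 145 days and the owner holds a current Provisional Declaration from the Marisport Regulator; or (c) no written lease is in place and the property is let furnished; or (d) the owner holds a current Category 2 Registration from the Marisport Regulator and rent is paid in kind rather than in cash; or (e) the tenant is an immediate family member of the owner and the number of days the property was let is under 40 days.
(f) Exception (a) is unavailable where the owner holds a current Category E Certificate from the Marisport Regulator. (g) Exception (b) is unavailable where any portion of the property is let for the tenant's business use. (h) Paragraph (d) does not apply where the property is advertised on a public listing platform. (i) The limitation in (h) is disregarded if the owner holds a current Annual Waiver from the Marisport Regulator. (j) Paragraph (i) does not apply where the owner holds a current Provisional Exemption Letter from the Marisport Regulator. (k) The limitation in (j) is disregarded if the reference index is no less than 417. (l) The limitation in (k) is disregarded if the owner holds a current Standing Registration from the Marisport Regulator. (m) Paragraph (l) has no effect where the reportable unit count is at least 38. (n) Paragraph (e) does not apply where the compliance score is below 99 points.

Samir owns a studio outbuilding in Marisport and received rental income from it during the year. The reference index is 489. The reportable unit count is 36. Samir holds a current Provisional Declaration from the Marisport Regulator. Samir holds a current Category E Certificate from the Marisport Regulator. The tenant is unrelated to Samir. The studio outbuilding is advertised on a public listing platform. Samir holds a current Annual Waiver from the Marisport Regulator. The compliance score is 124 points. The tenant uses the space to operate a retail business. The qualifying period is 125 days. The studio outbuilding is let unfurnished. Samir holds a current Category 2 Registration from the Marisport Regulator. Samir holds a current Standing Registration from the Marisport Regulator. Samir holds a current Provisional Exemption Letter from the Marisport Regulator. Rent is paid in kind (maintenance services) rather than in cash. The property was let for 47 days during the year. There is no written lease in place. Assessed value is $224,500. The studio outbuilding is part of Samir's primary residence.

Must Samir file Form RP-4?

All of (a)'s requirements are met (assessed value is $224,500, below the $309,500 limit; the studio outbuilding is part of the primary residence). Turning to paragraph (f): (f) operates against (a): a current Category E Certificate is held. So (a) is unavailable.
Exception (b)'s conditions are all satisfied: the qualifying period is 125 days, less than the 145 days limit; a current Provisional Declaration is held. But: (g) operates — the space is let for business use. So (b) is unavailable.
Exception (c) requires that the property is let furnished; but the property is let unfurnished, so (c) is unavailable.
All of (d)'s requirements are met (a current Category 2 Registration is held; rent is paid in kind). However, paragraphs (h)–(m) must be considered: (h) operates against (d): the property is publicly advertised. (i) would limit (h) — a current Annual Waiver is held — but (j) sets (i) aside: (j) operates against (i): a current Provisional Exemption Letter is held. (k) would limit (j) — the reference index is 489, meeting the 417 threshold — but (l) sets (k) aside: (l) is engaged — a current Standing Registration is held. (m), which would lift (l), is not engaged — the reportable unit count is 36, short of 38. (d) is therefore removed.
Exception (e) requires that the tenant is an immediate family member of the owner; but the tenant is unrelated to the owner, so (e) is unavailable.
No exception is made out. Samir falls within the general rule.

Yes — Samir must file Form RP-4.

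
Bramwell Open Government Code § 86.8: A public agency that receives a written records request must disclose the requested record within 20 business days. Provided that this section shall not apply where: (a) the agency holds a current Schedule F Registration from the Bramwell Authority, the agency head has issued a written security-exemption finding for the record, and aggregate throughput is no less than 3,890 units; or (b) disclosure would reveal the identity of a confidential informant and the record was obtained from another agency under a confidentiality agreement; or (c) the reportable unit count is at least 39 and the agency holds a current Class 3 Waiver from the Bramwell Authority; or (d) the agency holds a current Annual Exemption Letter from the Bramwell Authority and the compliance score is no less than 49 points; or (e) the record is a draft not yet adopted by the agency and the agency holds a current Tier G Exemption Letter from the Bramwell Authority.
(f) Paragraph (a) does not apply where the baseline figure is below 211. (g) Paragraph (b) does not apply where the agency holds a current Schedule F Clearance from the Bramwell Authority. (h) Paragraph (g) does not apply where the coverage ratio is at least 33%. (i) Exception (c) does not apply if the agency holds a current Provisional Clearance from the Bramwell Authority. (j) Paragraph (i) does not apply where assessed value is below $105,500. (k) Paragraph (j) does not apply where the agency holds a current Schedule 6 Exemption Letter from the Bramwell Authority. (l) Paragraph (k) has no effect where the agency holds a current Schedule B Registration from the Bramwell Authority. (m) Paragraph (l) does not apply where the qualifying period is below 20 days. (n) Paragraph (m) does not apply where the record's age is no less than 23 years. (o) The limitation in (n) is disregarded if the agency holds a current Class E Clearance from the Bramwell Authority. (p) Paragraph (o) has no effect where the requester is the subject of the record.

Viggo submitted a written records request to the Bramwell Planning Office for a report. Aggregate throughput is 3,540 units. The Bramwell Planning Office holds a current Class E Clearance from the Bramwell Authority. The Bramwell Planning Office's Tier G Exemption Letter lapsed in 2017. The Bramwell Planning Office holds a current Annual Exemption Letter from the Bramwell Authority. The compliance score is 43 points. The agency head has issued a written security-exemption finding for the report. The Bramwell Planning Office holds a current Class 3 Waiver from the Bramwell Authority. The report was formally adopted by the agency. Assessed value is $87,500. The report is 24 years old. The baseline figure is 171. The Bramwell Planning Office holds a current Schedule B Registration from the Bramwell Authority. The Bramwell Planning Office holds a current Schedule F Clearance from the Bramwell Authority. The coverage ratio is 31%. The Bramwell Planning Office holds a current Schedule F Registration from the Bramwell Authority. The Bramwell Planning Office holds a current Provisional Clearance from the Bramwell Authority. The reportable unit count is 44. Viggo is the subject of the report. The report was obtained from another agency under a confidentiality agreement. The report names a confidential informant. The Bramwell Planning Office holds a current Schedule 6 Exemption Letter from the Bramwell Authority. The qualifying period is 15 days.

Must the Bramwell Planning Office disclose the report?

No — exception (c) applies; the Bramwell Planning Office is not required to disclose the report.

Exception (a) fails — aggregate throughput is 3,540 units, short of 3,890 units.
Exception (b): the report names a confidential informant; the report was obtained under a confidentiality agreement — every condition holds. However, paragraphs (g)–(h) must be considered: (g) is triggered — a current Schedule F Clearance is held. (h), which would lift (g), does not operate here — the coverage ratio is 31%, short of 33%. (b) is therefore removed.
Exception (c): the reportable unit count is 44, meeting the 39 threshold; a current Class 3 Waiver is held — every condition holds. Applying paragraphs (i)–(p): (i) would limit (c) — a current Provisional Clearance is held — but (j) sets (i) aside: (j) is triggered — assessed value is $87,500, below the $105,500 limit. (k) is engaged (a current Schedule 6 Exemption Letter is held), but is set aside by (l): (l) applies — a current Schedule B Registration is held. (m) applies (the qualifying period is 15 days, below the 20 days limit), but is displaced by (n): (n) operates — the record's age is 24 years, meeting the 23 years threshold. (o) is engaged (a current Class E Clearance is held), but is set aside by (p): (p) applies — Viggo is the subject of the report. So (c) applies.
Exception (d) fails — the compliance score is 43 points, short of 49 points.
Exception (e) requires that the record is a draft not yet adopted by the agency; but the report has been formally adopted, so (e) is unavailable.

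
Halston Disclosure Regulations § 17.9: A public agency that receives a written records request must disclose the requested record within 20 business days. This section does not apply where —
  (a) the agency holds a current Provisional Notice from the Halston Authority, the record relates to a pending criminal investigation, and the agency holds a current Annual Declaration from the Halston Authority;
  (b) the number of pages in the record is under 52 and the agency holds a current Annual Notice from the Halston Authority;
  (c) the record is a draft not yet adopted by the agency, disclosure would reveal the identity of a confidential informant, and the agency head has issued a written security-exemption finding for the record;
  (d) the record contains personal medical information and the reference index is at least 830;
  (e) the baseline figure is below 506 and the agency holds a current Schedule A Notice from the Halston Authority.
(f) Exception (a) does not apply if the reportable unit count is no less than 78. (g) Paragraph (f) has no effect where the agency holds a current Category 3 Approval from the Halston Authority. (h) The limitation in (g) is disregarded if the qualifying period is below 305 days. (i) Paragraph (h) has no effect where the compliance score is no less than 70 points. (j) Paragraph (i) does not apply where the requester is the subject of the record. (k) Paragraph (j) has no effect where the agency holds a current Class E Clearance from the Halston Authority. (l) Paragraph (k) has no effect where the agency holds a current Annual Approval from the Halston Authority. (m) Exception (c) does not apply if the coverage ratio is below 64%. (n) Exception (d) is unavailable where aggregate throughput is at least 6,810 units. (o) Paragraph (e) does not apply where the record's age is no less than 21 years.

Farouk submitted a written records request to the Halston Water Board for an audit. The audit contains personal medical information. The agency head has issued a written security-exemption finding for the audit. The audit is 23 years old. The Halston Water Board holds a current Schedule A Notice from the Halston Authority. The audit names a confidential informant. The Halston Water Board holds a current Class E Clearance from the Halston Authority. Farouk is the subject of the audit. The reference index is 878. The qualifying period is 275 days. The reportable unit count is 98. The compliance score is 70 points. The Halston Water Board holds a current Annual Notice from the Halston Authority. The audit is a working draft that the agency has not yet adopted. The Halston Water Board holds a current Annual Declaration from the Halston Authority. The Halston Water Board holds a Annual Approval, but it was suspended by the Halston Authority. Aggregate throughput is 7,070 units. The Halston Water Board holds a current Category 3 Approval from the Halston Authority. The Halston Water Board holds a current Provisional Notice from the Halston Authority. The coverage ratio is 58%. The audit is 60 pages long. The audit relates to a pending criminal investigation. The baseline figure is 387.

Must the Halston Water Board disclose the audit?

No — exception (a) applies; the Halston Water Board is not required to disclose the audit.

All of (a)'s requirements are met (a current Provisional Notice is held; the audit relates to a pending investigation; a current Annual Declaration is held). Under paragraphs (f)–(l): (f) is triggered (the reportable unit count is 98, meeting the 78 threshold), but is set aside by (g): (g) operates against (f): a current Category 3 Approval is held. (h) would limit (g) — the qualifying period is 275 days, below the 305 days limit — but (i) sets (h) aside: (i) operates against (h): the compliance score is 70 points, meeting the 70 points threshold. (j) would limit (i) — Farouk is the subject of the audit — but (k) sets (j) aside: (k) operates against (j): a current Class E Clearance is held. (l), which would lift (k), is inapplicable — there is no Annual Approval in force. So (a) applies.
Exception (b) requires that the number of pages in the record is under 52; but the number of pages in the record is 60, not under 52, so (b) is unavailable.
All of (c)'s requirements are met (the audit is an unadopted draft; the audit names a confidential informant; a written security-exemption finding has been issued). But applying paragraph (m): (m) operates — the coverage ratio is 58%, below the 64% limit. Exception (c) does not apply.
Exception (d) is satisfied on its face — the audit contains personal medical information; the reference index is 878, meeting the 830 threshold. However, paragraph (n) must be considered: (n) operates — aggregate throughput is 7,070 units, meeting the 6,810 units threshold. So (d) is unavailable.
Exception (e)'s conditions are all satisfied: the baseline figure is 387, below the 506 limit; a current Schedule A Notice is held. But: (o) applies — the record's age is 23 years, meeting the 21 years threshold. So (e) is unavailable.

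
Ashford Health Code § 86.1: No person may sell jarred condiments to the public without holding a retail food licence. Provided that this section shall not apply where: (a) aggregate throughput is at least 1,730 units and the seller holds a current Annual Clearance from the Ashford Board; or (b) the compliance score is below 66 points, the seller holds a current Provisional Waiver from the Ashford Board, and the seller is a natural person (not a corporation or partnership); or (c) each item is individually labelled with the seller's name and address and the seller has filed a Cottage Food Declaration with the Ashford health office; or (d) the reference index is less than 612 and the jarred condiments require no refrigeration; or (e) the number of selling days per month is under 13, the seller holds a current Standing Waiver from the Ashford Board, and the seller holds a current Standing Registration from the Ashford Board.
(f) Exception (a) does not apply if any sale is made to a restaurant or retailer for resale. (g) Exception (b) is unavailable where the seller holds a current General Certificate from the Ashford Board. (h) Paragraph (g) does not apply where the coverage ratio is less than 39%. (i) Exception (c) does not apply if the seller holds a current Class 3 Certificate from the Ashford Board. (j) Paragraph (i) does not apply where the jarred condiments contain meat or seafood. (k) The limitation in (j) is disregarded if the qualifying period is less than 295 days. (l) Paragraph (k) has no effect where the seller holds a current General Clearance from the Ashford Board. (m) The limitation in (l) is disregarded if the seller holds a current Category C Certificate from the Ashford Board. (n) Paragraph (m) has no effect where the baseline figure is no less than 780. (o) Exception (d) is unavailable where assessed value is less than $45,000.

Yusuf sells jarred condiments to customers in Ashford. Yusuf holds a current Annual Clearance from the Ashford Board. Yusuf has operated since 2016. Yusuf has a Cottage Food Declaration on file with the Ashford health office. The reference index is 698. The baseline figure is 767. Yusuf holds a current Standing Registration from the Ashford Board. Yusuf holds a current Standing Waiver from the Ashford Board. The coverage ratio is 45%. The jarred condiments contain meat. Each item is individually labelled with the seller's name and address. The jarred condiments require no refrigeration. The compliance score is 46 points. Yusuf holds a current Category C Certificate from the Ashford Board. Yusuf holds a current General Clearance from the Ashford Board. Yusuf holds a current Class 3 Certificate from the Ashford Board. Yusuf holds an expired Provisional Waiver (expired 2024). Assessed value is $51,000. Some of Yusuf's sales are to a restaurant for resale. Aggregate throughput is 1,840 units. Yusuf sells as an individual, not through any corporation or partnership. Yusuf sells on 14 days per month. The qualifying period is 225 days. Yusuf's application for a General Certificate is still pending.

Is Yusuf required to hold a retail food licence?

Exception (a) is satisfied on its face — aggregate throughput is 1,840 units, meeting the 1,730 units threshold; a current Annual Clearance is held. But: (f) operates against (a): some sales are to a restaurant for resale. So (a) is unavailable.
Exception (b) requires that the seller holds a current Provisional Waiver from the Ashford Board; but the Provisional Waiver is not current, so (b) is unavailable.
Exception (c)'s conditions are all satisfied: items are individually labelled; a Cottage Food Declaration is on file. However, paragraphs (i)–(n) must be considered: (i) operates — a current Class 3 Certificate is held. (j) is engaged (the jarred condiments contain meat), but yields to (k): (k) operates against (j): the qualifying period is 225 days, less than the 295 days limit. (l) applies (a current General Clearance is held), but is displaced by (m): (m) operates against (l): a current Category C Certificate is held. (n) is not engaged (the baseline figure is 767, short of 780), so (m) stands. So (c) is unavailable.
Exception (d) fails — the reference index is 698, not less than 612.
Exception (e) does not apply: the number of selling days per month is 14, not under 13.
No exception is made out. Yusuf falls within the general rule.

Yes — Yusuf must hold a retail food licence.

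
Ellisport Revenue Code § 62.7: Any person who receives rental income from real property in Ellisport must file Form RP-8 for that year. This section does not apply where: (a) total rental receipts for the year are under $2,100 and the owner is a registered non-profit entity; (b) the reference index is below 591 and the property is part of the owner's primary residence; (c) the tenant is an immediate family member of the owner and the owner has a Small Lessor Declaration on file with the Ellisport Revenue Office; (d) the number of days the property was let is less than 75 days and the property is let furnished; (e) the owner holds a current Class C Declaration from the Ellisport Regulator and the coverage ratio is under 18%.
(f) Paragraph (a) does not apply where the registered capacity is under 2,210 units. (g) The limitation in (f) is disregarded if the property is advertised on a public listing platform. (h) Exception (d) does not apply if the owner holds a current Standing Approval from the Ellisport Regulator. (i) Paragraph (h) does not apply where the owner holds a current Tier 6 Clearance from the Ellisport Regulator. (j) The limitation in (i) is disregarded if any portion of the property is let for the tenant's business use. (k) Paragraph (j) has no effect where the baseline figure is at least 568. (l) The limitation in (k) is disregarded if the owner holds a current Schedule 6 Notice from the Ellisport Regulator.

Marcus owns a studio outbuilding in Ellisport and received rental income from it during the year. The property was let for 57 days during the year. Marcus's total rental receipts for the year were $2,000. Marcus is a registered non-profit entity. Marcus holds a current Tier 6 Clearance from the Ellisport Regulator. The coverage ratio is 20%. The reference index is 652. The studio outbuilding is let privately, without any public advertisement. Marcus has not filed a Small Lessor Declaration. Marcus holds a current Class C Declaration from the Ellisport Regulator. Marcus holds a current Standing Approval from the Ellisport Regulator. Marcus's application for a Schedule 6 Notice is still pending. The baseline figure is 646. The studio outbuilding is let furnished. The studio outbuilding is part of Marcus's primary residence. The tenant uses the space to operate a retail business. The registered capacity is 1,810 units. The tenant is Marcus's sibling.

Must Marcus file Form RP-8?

No — exception (d) applies; Marcus is not required to file Form RP-8.

Exception (a)'s conditions are all satisfied: total rental receipts for the year are $2,000, under the $2,100 limit; Marcus is a registered non-profit. But applying paragraphs (f)–(g): (f) operates against (a): the registered capacity is 1,810 units, under the 2,210 units limit. (g) is not triggered (the property is let privately without advertisement), so (f) stands. (a) is therefore removed.
Exception (b) fails — the reference index is 652, not below 591.
Exception (c) does not apply: no Small Lessor Declaration is on file.
Exception (d)'s conditions are all satisfied: the number of days the property was let is 57 days, less than the 75 days limit; the property is let furnished. Considering the limiting provisions: (h) would limit (d) — a current Standing Approval is held — but (i) sets (h) aside: (i) operates against (h): a current Tier 6 Clearance is held. (j) would limit (i) — the space is let for business use — but (k) sets (j) aside: (k) operates — the baseline figure is 646, meeting the 568 threshold. (l), which would lift (k), is inapplicable — no current Schedule 6 Notice is held. So (d) applies.
Exception (e) fails — the coverage ratio is 20%, not under 18%.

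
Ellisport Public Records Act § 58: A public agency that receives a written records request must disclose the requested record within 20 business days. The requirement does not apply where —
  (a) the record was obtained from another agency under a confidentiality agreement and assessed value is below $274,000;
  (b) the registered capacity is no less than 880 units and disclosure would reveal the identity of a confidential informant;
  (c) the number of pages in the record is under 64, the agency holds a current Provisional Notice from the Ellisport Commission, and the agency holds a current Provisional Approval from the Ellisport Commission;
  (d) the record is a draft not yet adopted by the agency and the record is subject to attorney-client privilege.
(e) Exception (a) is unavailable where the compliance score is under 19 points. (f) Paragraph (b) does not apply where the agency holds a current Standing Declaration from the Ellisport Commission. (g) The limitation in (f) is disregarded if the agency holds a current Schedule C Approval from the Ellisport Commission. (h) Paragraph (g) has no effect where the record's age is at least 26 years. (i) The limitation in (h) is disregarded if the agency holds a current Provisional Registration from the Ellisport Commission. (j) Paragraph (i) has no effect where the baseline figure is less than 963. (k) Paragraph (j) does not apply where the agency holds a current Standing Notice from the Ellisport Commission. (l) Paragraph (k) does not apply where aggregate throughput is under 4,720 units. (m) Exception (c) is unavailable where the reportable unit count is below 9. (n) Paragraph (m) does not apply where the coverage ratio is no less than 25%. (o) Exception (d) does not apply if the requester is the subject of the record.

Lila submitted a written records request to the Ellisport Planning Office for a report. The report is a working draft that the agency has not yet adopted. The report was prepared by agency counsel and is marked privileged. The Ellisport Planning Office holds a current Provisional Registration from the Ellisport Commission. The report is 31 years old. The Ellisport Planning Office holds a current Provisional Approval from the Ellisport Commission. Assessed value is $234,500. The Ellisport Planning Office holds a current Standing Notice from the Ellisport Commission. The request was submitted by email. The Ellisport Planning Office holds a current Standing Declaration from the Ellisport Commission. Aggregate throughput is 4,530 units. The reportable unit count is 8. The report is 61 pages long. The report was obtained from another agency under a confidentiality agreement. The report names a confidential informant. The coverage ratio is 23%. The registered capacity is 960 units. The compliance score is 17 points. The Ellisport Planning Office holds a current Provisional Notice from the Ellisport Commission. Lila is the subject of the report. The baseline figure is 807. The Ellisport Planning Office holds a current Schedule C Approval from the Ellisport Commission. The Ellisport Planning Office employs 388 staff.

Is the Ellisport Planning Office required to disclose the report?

Yes — the Ellisport Planning Office must disclose the report.

Exception (a) is satisfied on its face — the report was obtained under a confidentiality agreement; assessed value is $234,500, below the $274,000 limit. But: (e) operates against (a): the compliance score is 17 points, under the 19 points limit. Exception (a) does not apply.
Exception (b) is satisfied on its face — the registered capacity is 960 units, meeting the 880 units threshold; the report names a confidential informant. However, paragraphs (f)–(l) must be considered: (f) operates — a current Standing Declaration is held. (g) operates (a current Schedule C Approval is held), but is displaced by (h): (h) operates against (g): the record's age is 31 years, meeting the 26 years threshold. (i) is triggered (a current Provisional Registration is held), but is set aside by (j): (j) operates against (i): the baseline figure is 807, less than the 963 limit. (k) would limit (j) — a current Standing Notice is held — but (l) sets (k) aside: (l) operates against (k): aggregate throughput is 4,530 units, under the 4,720 units limit. Exception (b) does not apply.
Exception (c): the number of pages in the record is 61, under the 64 limit; a current Provisional Notice is held; a current Provisional Approval is held — every condition holds. Turning to paragraphs (m)–(n): (m) applies — the reportable unit count is 8, below the 9 limit. (n) is inapplicable (the coverage ratio is 23%, short of 25%), so (m) stands. So (c) is unavailable.
All of (d)'s requirements are met (the report is an unadopted draft; the report is privileged). But applying paragraph (o): (o) operates — Lila is the subject of the report. (d) is therefore removed.
No exception is made out. the Ellisport Planning Office falls within the general rule.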